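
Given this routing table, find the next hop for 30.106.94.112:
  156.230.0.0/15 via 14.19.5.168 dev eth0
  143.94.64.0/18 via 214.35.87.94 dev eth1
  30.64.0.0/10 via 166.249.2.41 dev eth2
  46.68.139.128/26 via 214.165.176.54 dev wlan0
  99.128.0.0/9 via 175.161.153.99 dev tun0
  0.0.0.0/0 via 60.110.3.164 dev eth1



Longest prefix match for 30.106.94.112:
  /15 156.230.0.0: no
  /18 143.94.64.0: no
  /10 30.64.0.0: MATCH
  /26 46.68.139.128: no
  /9 99.128.0.0: no
  /0 0.0.0.0: MATCH
Selected: next-hop 166.249.2.41 via eth2 (matched /10)


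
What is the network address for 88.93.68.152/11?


IP:   01011000.01011101.01000100.10011000
Mask: 11111111.11100000.00000000.00000000
AND operation:
Net:  01011000.01000000.00000000.00000000
Network: 88.64.0.0/11


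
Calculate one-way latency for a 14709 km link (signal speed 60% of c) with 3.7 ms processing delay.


Speed = 0.6 * 3e5 km/s = 180000 km/s
Propagation delay = 14709 / 180000 = 0.0817 s = 81.7167 ms
Processing delay = 3.7 ms
Total one-way latency = 85.4167 ms


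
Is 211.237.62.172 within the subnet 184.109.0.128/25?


Subnet network: 184.109.0.128
Test IP AND mask: 211.237.62.128
No, 211.237.62.172 is not in 184.109.0.128/25


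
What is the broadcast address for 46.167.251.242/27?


Network: 46.167.251.224/27
Host bits = 5
Set all host bits to 1:
Broadcast: 46.167.251.255


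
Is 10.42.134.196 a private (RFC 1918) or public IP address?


RFC 1918 private ranges:
  10.0.0.0/8 (10.0.0.0 - 10.255.255.255)
  172.16.0.0/12 (172.16.0.0 - 172.31.255.255)
  192.168.0.0/16 (192.168.0.0 - 192.168.255.255)
Private (in 10.0.0.0/8)


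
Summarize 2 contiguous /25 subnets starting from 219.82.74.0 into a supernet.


Original prefix: /25
Number of subnets: 2 = 2^1
New prefix = 25 - 1 = 24
Supernet: 219.82.74.0/24


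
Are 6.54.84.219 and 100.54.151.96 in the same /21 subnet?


Mask: 255.255.248.0
6.54.84.219 AND mask = 6.54.80.0
100.54.151.96 AND mask = 100.54.144.0
No, different subnets (6.54.80.0 vs 100.54.144.0)


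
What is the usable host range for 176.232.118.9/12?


Network: 176.224.0.0
Broadcast: 176.239.255.255
First usable = network + 1
Last usable = broadcast - 1
Range: 176.224.0.1 to 176.239.255.254


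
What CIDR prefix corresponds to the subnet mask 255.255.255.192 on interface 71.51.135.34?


Binary: 11111111.11111111.11111111.11000000
Count leading 1s
Prefix: /26


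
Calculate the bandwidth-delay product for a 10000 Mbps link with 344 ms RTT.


BDP = bandwidth * RTT
= 10000 Mbps * 344 ms
= 10000 * 1e6 * 344 / 1000 bits
= 3440000000 bits
= 430000000 bytes
= 419921.875 KB
BDP = 3440000000 bits (430000000 bytes)


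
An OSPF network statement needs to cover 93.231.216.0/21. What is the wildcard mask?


Subnet mask: 255.255.248.0
Wildcard = 255.255.255.255 - subnet mask
255 - 255 = 0
255 - 255 = 0
255 - 248 = 7
255 - 0 = 255
Wildcard: 0.0.7.255


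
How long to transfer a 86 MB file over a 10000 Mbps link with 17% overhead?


Effective throughput = 10000 * (1 - 17/100) = 8300 Mbps
File size in Mb = 86 * 8 = 688 Mb
Time = 688 / 8300
Time = 0.0829 seconds


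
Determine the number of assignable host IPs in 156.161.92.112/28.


Host bits = 32 - 28 = 4
Total addresses = 2^4 = 16
Usable = total - 2 (network and broadcast)
Usable hosts: 14


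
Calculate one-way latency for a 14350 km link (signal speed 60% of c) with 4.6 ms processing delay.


Speed = 0.6 * 3e5 km/s = 180000 km/s
Propagation delay = 14350 / 180000 = 0.0797 s = 79.7222 ms
Processing delay = 4.6 ms
Total one-way latency = 84.3222 ms


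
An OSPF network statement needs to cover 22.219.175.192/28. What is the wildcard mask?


Subnet mask: 255.255.255.240
Wildcard = 255.255.255.255 - subnet mask
255 - 255 = 0
255 - 255 = 0
255 - 255 = 0
255 - 240 = 15
Wildcard: 0.0.0.15


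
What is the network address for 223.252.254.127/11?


IP:   11011111.11111100.11111110.01111111
Mask: 11111111.11100000.00000000.00000000
AND operation:
Net:  11011111.11100000.00000000.00000000
Network: 223.224.0.0/11


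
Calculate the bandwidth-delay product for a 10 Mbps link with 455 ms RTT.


BDP = bandwidth * RTT
= 10 Mbps * 455 ms
= 10 * 1e6 * 455 / 1000 bits
= 4550000 bits
= 568750 bytes
= 555.4199 KB
BDP = 4550000 bits (568750 bytes)


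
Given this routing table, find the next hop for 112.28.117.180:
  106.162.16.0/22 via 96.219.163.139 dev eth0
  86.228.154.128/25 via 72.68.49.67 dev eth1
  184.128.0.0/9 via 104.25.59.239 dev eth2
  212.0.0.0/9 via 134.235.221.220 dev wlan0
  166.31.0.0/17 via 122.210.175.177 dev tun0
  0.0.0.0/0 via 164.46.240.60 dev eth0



Longest prefix match for 112.28.117.180:
  /22 106.162.16.0: no
  /25 86.228.154.128: no
  /9 184.128.0.0: no
  /9 212.0.0.0: no
  /17 166.31.0.0: no
  /0 0.0.0.0: MATCH
Selected: next-hop 164.46.240.60 via eth0 (matched /0)


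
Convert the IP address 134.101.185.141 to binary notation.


134 = 10000110
101 = 01100101
185 = 10111001
141 = 10001101
Binary: 10000110.01100101.10111001.10001101


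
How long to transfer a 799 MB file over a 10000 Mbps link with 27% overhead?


Effective throughput = 10000 * (1 - 27/100) = 7300 Mbps
File size in Mb = 799 * 8 = 6392 Mb
Time = 6392 / 7300
Time = 0.8756 seconds


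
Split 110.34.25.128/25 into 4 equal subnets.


New prefix = 25 + 2 = 27
Each subnet has 32 addresses
  110.34.25.128/27
  110.34.25.160/27
  110.34.25.192/27
  110.34.25.224/27
Subnets: 110.34.25.128/27, 110.34.25.160/27, 110.34.25.192/27, 110.34.25.224/27


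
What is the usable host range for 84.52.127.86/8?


Network: 84.0.0.0
Broadcast: 84.255.255.255
First usable = network + 1
Last usable = broadcast - 1
Range: 84.0.0.1 to 84.255.255.254


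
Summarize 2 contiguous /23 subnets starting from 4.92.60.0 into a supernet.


Original prefix: /23
Number of subnets: 2 = 2^1
New prefix = 23 - 1 = 22
Supernet: 4.92.60.0/22


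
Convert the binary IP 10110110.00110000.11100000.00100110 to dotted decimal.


10110110 = 182
00110000 = 48
11100000 = 224
00100110 = 38
IP: 182.48.224.38


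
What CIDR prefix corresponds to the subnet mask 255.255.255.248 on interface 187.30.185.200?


Binary: 11111111.11111111.11111111.11111000
Count leading 1s
Prefix: /29


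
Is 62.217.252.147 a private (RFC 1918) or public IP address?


RFC 1918 private ranges:
  10.0.0.0/8 (10.0.0.0 - 10.255.255.255)
  172.16.0.0/12 (172.16.0.0 - 172.31.255.255)
  192.168.0.0/16 (192.168.0.0 - 192.168.255.255)
Public (not in any RFC 1918 range)


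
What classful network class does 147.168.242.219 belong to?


First octet: 147
Binary: 10010011
10xxxxxx -> Class B (128-191)
Class B, default mask 255.255.0.0 (/16)


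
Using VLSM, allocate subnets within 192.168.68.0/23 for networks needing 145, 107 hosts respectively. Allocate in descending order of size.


145 hosts -> /24 (254 usable): 192.168.68.0/24
107 hosts -> /25 (126 usable): 192.168.69.0/25
Allocation: 192.168.68.0/24 (145 hosts, 254 usable); 192.168.69.0/25 (107 hosts, 126 usable)


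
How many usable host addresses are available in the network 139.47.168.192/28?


Host bits = 32 - 28 = 4
Total addresses = 2^4 = 16
Usable = total - 2 (network and broadcast)
Usable hosts: 14


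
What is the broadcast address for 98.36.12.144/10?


Network: 98.0.0.0/10
Host bits = 22
Set all host bits to 1:
Broadcast: 98.63.255.255


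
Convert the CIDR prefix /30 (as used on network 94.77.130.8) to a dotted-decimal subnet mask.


/30 means 30 network bits, 2 host bits
Binary: 11111111111111111111111111111100
Mask: 255.255.255.252


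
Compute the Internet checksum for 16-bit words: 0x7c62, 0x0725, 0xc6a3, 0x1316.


Sum all words (with carry folding):
+ 0x7c62 = 0x7c62
+ 0x0725 = 0x8387
+ 0xc6a3 = 0x4a2b
+ 0x1316 = 0x5d41
One's complement: ~0x5d41
Checksum = 0xa2be


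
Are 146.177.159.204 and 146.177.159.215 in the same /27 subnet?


Mask: 255.255.255.224
146.177.159.204 AND mask = 146.177.159.192
146.177.159.215 AND mask = 146.177.159.192
Yes, same subnet (146.177.159.192)


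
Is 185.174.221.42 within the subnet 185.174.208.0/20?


Subnet network: 185.174.208.0
Test IP AND mask: 185.174.208.0
Yes, 185.174.221.42 is in 185.174.208.0/20


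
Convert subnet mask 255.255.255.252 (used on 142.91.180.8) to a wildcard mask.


Subnet mask: 255.255.255.252
Wildcard = 255.255.255.255 - subnet mask
255 - 255 = 0
255 - 255 = 0
255 - 255 = 0
255 - 252 = 3
Wildcard: 0.0.0.3


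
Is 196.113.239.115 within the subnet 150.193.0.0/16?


Subnet network: 150.193.0.0
Test IP AND mask: 196.113.0.0
No, 196.113.239.115 is not in 150.193.0.0/16


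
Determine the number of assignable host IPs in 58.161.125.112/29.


Host bits = 32 - 29 = 3
Total addresses = 2^3 = 8
Usable = total - 2 (network and broadcast)
Usable hosts: 6


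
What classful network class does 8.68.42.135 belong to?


First octet: 8
Binary: 00001000
0xxxxxxx -> Class A (1-126)
Class A, default mask 255.0.0.0 (/8)


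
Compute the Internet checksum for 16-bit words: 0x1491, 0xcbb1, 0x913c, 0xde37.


Sum all words (with carry folding):
+ 0x1491 = 0x1491
+ 0xcbb1 = 0xe042
+ 0x913c = 0x717f
+ 0xde37 = 0x4fb7
One's complement: ~0x4fb7
Checksum = 0xb048


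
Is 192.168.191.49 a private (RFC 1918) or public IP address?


RFC 1918 private ranges:
  10.0.0.0/8 (10.0.0.0 - 10.255.255.255)
  172.16.0.0/12 (172.16.0.0 - 172.31.255.255)
  192.168.0.0/16 (192.168.0.0 - 192.168.255.255)
Private (in 192.168.0.0/16)


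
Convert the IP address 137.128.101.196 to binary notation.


137 = 10001001
128 = 10000000
101 = 01100101
196 = 11000100
Binary: 10001001.10000000.01100101.11000100


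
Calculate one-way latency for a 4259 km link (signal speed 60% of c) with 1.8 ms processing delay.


Speed = 0.6 * 3e5 km/s = 180000 km/s
Propagation delay = 4259 / 180000 = 0.0237 s = 23.6611 ms
Processing delay = 1.8 ms
Total one-way latency = 25.4611 ms


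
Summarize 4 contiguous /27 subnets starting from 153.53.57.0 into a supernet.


Original prefix: /27
Number of subnets: 4 = 2^2
New prefix = 27 - 2 = 25
Supernet: 153.53.57.0/25


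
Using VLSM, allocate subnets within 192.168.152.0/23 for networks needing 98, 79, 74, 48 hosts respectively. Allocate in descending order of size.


98 hosts -> /25 (126 usable): 192.168.152.0/25
79 hosts -> /25 (126 usable): 192.168.152.128/25
74 hosts -> /25 (126 usable): 192.168.153.0/25
48 hosts -> /26 (62 usable): 192.168.153.128/26
Allocation: 192.168.152.0/25 (98 hosts, 126 usable); 192.168.152.128/25 (79 hosts, 126 usable); 192.168.153.0/25 (74 hosts, 126 usable); 192.168.153.128/26 (48 hosts, 62 usable)


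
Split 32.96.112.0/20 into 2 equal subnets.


New prefix = 20 + 1 = 21
Each subnet has 2048 addresses
  32.96.112.0/21
  32.96.120.0/21
Subnets: 32.96.112.0/21, 32.96.120.0/21


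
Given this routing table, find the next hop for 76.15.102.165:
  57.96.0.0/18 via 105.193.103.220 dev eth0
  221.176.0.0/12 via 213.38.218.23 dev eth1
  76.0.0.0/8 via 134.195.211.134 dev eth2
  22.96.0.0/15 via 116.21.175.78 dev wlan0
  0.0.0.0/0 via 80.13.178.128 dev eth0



Longest prefix match for 76.15.102.165:
  /18 57.96.0.0: no
  /12 221.176.0.0: no
  /8 76.0.0.0: MATCH
  /15 22.96.0.0: no
  /0 0.0.0.0: MATCH
Selected: next-hop 134.195.211.134 via eth2 (matched /8)


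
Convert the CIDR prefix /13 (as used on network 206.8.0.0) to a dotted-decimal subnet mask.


/13 means 13 network bits, 19 host bits
Binary: 11111111111110000000000000000000
Mask: 255.248.0.0


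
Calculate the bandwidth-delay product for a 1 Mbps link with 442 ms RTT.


BDP = bandwidth * RTT
= 1 Mbps * 442 ms
= 1 * 1e6 * 442 / 1000 bits
= 442000 bits
= 55250 bytes
= 53.9551 KB
BDP = 442000 bits (55250 bytes)


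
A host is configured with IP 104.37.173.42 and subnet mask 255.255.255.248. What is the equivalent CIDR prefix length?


Binary: 11111111.11111111.11111111.11111000
Count leading 1s
Prefix: /29


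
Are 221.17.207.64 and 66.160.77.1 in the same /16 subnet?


Mask: 255.255.0.0
221.17.207.64 AND mask = 221.17.0.0
66.160.77.1 AND mask = 66.160.0.0
No, different subnets (221.17.0.0 vs 66.160.0.0)


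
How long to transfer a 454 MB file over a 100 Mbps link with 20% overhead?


Effective throughput = 100 * (1 - 20/100) = 80 Mbps
File size in Mb = 454 * 8 = 3632 Mb
Time = 3632 / 80
Time = 45.4 seconds


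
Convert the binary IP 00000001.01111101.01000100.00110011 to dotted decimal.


00000001 = 1
01111101 = 125
01000100 = 68
00110011 = 51
IP: 1.125.68.51


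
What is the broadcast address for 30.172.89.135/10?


Network: 30.128.0.0/10
Host bits = 22
Set all host bits to 1:
Broadcast: 30.191.255.255


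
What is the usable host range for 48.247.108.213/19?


Network: 48.247.96.0
Broadcast: 48.247.127.255
First usable = network + 1
Last usable = broadcast - 1
Range: 48.247.96.1 to 48.247.127.254


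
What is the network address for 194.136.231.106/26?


IP:   11000010.10001000.11100111.01101010
Mask: 11111111.11111111.11111111.11000000
AND operation:
Net:  11000010.10001000.11100111.01000000
Network: 194.136.231.64/26


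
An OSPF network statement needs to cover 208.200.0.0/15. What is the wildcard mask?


Subnet mask: 255.254.0.0
Wildcard = 255.255.255.255 - subnet mask
255 - 255 = 0
255 - 254 = 1
255 - 0 = 255
255 - 0 = 255
Wildcard: 0.1.255.255


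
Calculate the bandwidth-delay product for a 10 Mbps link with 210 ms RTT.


BDP = bandwidth * RTT
= 10 Mbps * 210 ms
= 10 * 1e6 * 210 / 1000 bits
= 2100000 bits
= 262500 bytes
= 256.3477 KB
BDP = 2100000 bits (262500 bytes)


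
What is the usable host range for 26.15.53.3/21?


Network: 26.15.48.0
Broadcast: 26.15.55.255
First usable = network + 1
Last usable = broadcast - 1
Range: 26.15.48.1 to 26.15.55.254


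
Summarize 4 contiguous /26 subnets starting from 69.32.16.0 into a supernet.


Original prefix: /26
Number of subnets: 4 = 2^2
New prefix = 26 - 2 = 24
Supernet: 69.32.16.0/24


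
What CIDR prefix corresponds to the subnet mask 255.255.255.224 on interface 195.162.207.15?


Binary: 11111111.11111111.11111111.11100000
Count leading 1s
Prefix: /27


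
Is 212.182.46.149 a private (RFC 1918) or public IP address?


RFC 1918 private ranges:
  10.0.0.0/8 (10.0.0.0 - 10.255.255.255)
  172.16.0.0/12 (172.16.0.0 - 172.31.255.255)
  192.168.0.0/16 (192.168.0.0 - 192.168.255.255)
Public (not in any RFC 1918 range)


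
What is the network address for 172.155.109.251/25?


IP:   10101100.10011011.01101101.11111011
Mask: 11111111.11111111.11111111.10000000
AND operation:
Net:  10101100.10011011.01101101.10000000
Network: 172.155.109.128/25


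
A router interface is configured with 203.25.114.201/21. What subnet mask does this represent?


/21 means 21 network bits, 11 host bits
Binary: 11111111111111111111100000000000
Mask: 255.255.248.0


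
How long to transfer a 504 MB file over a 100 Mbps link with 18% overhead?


Effective throughput = 100 * (1 - 18/100) = 82 Mbps
File size in Mb = 504 * 8 = 4032 Mb
Time = 4032 / 82
Time = 49.1707 seconds


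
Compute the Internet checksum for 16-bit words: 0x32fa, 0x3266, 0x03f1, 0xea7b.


Sum all words (with carry folding):
+ 0x32fa = 0x32fa
+ 0x3266 = 0x6560
+ 0x03f1 = 0x6951
+ 0xea7b = 0x53cd
One's complement: ~0x53cd
Checksum = 0xac32


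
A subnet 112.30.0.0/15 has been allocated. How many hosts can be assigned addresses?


Host bits = 32 - 15 = 17
Total addresses = 2^17 = 131072
Usable = total - 2 (network and broadcast)
Usable hosts: 131070


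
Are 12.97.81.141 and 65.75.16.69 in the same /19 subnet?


Mask: 255.255.224.0
12.97.81.141 AND mask = 12.97.64.0
65.75.16.69 AND mask = 65.75.0.0
No, different subnets (12.97.64.0 vs 65.75.0.0)


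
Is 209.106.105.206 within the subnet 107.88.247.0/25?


Subnet network: 107.88.247.0
Test IP AND mask: 209.106.105.128
No, 209.106.105.206 is not in 107.88.247.0/25


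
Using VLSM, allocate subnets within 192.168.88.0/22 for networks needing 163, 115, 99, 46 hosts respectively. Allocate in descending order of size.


163 hosts -> /24 (254 usable): 192.168.88.0/24
115 hosts -> /25 (126 usable): 192.168.89.0/25
99 hosts -> /25 (126 usable): 192.168.89.128/25
46 hosts -> /26 (62 usable): 192.168.90.0/26
Allocation: 192.168.88.0/24 (163 hosts, 254 usable); 192.168.89.0/25 (115 hosts, 126 usable); 192.168.89.128/25 (99 hosts, 126 usable); 192.168.90.0/26 (46 hosts, 62 usable)


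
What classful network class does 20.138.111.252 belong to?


First octet: 20
Binary: 00010100
0xxxxxxx -> Class A (1-126)
Class A, default mask 255.0.0.0 (/8)


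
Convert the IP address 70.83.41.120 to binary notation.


70 = 01000110
83 = 01010011
41 = 00101001
120 = 01111000
Binary: 01000110.01010011.00101001.01111000


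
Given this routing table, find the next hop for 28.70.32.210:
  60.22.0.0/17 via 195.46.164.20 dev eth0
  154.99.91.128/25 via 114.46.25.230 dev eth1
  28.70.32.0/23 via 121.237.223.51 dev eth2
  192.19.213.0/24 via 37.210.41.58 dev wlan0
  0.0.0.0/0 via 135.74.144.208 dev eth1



Longest prefix match for 28.70.32.210:
  /17 60.22.0.0: no
  /25 154.99.91.128: no
  /23 28.70.32.0: MATCH
  /24 192.19.213.0: no
  /0 0.0.0.0: MATCH
Selected: next-hop 121.237.223.51 via eth2 (matched /23)


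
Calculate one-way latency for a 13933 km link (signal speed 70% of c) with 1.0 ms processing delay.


Speed = 0.7 * 3e5 km/s = 210000 km/s
Propagation delay = 13933 / 210000 = 0.0663 s = 66.3476 ms
Processing delay = 1.0 ms
Total one-way latency = 67.3476 ms


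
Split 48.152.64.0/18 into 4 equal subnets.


New prefix = 18 + 2 = 20
Each subnet has 4096 addresses
  48.152.64.0/20
  48.152.80.0/20
  48.152.96.0/20
  48.152.112.0/20
Subnets: 48.152.64.0/20, 48.152.80.0/20, 48.152.96.0/20, 48.152.112.0/20


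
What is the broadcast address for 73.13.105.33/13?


Network: 73.8.0.0/13
Host bits = 19
Set all host bits to 1:
Broadcast: 73.15.255.255


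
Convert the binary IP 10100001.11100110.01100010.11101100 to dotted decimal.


10100001 = 161
11100110 = 230
01100010 = 98
11101100 = 236
IP: 161.230.98.236


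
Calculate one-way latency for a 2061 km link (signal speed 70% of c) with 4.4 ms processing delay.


Speed = 0.7 * 3e5 km/s = 210000 km/s
Propagation delay = 2061 / 210000 = 0.0098 s = 9.8143 ms
Processing delay = 4.4 ms
Total one-way latency = 14.2143 ms


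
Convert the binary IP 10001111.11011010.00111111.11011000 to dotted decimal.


10001111 = 143
11011010 = 218
00111111 = 63
11011000 = 216
IP: 143.218.63.216


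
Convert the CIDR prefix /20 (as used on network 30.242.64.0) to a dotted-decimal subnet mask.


/20 means 20 network bits, 12 host bits
Binary: 11111111111111111111000000000000
Mask: 255.255.240.0


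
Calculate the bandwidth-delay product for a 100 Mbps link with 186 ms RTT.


BDP = bandwidth * RTT
= 100 Mbps * 186 ms
= 100 * 1e6 * 186 / 1000 bits
= 18600000 bits
= 2325000 bytes
= 2270.5078 KB
BDP = 18600000 bits (2325000 bytes)


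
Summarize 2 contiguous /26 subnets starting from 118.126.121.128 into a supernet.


Original prefix: /26
Number of subnets: 2 = 2^1
New prefix = 26 - 1 = 25
Supernet: 118.126.121.128/25


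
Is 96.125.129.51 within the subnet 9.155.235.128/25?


Subnet network: 9.155.235.128
Test IP AND mask: 96.125.129.0
No, 96.125.129.51 is not in 9.155.235.128/25


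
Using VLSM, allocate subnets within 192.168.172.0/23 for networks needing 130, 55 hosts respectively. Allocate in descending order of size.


130 hosts -> /24 (254 usable): 192.168.172.0/24
55 hosts -> /26 (62 usable): 192.168.173.0/26
Allocation: 192.168.172.0/24 (130 hosts, 254 usable); 192.168.173.0/26 (55 hosts, 62 usable)


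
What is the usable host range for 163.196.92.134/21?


Network: 163.196.88.0
Broadcast: 163.196.95.255
First usable = network + 1
Last usable = broadcast - 1
Range: 163.196.88.1 to 163.196.95.254


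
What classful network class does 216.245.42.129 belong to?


First octet: 216
Binary: 11011000
110xxxxx -> Class C (192-223)
Class C, default mask 255.255.255.0 (/24)


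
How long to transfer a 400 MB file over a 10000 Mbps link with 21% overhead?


Effective throughput = 10000 * (1 - 21/100) = 7900 Mbps
File size in Mb = 400 * 8 = 3200 Mb
Time = 3200 / 7900
Time = 0.4051 seconds


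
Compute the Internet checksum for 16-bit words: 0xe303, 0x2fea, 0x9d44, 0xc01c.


Sum all words (with carry folding):
+ 0xe303 = 0xe303
+ 0x2fea = 0x12ee
+ 0x9d44 = 0xb032
+ 0xc01c = 0x704f
One's complement: ~0x704f
Checksum = 0x8fb0


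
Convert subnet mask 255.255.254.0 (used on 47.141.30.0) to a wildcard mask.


Subnet mask: 255.255.254.0
Wildcard = 255.255.255.255 - subnet mask
255 - 255 = 0
255 - 255 = 0
255 - 254 = 1
255 - 0 = 255
Wildcard: 0.0.1.255


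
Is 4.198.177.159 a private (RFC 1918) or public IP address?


RFC 1918 private ranges:
  10.0.0.0/8 (10.0.0.0 - 10.255.255.255)
  172.16.0.0/12 (172.16.0.0 - 172.31.255.255)
  192.168.0.0/16 (192.168.0.0 - 192.168.255.255)
Public (not in any RFC 1918 range)


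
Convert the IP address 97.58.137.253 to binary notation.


97 = 01100001
58 = 00111010
137 = 10001001
253 = 11111101
Binary: 01100001.00111010.10001001.11111101


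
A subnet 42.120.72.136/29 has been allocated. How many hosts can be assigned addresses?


Host bits = 32 - 29 = 3
Total addresses = 2^3 = 8
Usable = total - 2 (network and broadcast)
Usable hosts: 6


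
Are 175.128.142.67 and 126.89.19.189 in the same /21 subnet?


Mask: 255.255.248.0
175.128.142.67 AND mask = 175.128.136.0
126.89.19.189 AND mask = 126.89.16.0
No, different subnets (175.128.136.0 vs 126.89.16.0)


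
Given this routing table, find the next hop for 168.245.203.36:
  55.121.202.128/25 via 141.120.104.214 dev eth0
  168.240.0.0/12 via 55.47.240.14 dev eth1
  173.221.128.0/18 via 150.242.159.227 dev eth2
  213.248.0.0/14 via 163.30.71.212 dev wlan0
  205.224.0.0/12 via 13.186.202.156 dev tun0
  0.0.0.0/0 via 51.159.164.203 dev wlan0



Longest prefix match for 168.245.203.36:
  /25 55.121.202.128: no
  /12 168.240.0.0: MATCH
  /18 173.221.128.0: no
  /14 213.248.0.0: no
  /12 205.224.0.0: no
  /0 0.0.0.0: MATCH
Selected: next-hop 55.47.240.14 via eth1 (matched /12)


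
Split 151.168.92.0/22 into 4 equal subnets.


New prefix = 22 + 2 = 24
Each subnet has 256 addresses
  151.168.92.0/24
  151.168.93.0/24
  151.168.94.0/24
  151.168.95.0/24
Subnets: 151.168.92.0/24, 151.168.93.0/24, 151.168.94.0/24, 151.168.95.0/24


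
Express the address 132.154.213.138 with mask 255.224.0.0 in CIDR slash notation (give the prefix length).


Binary: 11111111.11100000.00000000.00000000
Count leading 1s
Prefix: /11


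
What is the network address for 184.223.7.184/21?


IP:   10111000.11011111.00000111.10111000
Mask: 11111111.11111111.11111000.00000000
AND operation:
Net:  10111000.11011111.00000000.00000000
Network: 184.223.0.0/21


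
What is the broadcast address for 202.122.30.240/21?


Network: 202.122.24.0/21
Host bits = 11
Set all host bits to 1:
Broadcast: 202.122.31.255


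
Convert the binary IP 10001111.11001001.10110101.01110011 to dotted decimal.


10001111 = 143
11001001 = 201
10110101 = 181
01110011 = 115
IP: 143.201.181.115


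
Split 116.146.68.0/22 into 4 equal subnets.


New prefix = 22 + 2 = 24
Each subnet has 256 addresses
  116.146.68.0/24
  116.146.69.0/24
  116.146.70.0/24
  116.146.71.0/24
Subnets: 116.146.68.0/24, 116.146.69.0/24, 116.146.70.0/24, 116.146.71.0/24


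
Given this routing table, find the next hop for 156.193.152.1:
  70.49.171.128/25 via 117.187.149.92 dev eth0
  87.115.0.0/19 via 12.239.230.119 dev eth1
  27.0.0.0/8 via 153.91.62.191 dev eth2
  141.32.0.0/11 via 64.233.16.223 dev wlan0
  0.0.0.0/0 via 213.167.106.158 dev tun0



Longest prefix match for 156.193.152.1:
  /25 70.49.171.128: no
  /19 87.115.0.0: no
  /8 27.0.0.0: no
  /11 141.32.0.0: no
  /0 0.0.0.0: MATCH
Selected: next-hop 213.167.106.158 via tun0 (matched /0)


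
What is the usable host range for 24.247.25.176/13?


Network: 24.240.0.0
Broadcast: 24.247.255.255
First usable = network + 1
Last usable = broadcast - 1
Range: 24.240.0.1 to 24.247.255.254


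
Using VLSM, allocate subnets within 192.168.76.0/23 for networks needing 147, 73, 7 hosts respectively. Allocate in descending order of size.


147 hosts -> /24 (254 usable): 192.168.76.0/24
73 hosts -> /25 (126 usable): 192.168.77.0/25
7 hosts -> /28 (14 usable): 192.168.77.128/28
Allocation: 192.168.76.0/24 (147 hosts, 254 usable); 192.168.77.0/25 (73 hosts, 126 usable); 192.168.77.128/28 (7 hosts, 14 usable)


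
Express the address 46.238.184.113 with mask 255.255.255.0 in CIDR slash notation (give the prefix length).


Binary: 11111111.11111111.11111111.00000000
Count leading 1s
Prefix: /24


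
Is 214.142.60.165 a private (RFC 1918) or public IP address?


RFC 1918 private ranges:
  10.0.0.0/8 (10.0.0.0 - 10.255.255.255)
  172.16.0.0/12 (172.16.0.0 - 172.31.255.255)
  192.168.0.0/16 (192.168.0.0 - 192.168.255.255)
Public (not in any RFC 1918 range)


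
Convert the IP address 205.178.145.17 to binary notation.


205 = 11001101
178 = 10110010
145 = 10010001
17 = 00010001
Binary: 11001101.10110010.10010001.00010001


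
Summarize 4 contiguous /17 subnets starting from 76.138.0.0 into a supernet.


Original prefix: /17
Number of subnets: 4 = 2^2
New prefix = 17 - 2 = 15
Supernet: 76.138.0.0/15


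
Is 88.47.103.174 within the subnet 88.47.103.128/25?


Subnet network: 88.47.103.128
Test IP AND mask: 88.47.103.128
Yes, 88.47.103.174 is in 88.47.103.128/25


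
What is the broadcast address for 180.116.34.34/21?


Network: 180.116.32.0/21
Host bits = 11
Set all host bits to 1:
Broadcast: 180.116.39.255


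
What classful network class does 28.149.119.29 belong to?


First octet: 28
Binary: 00011100
0xxxxxxx -> Class A (1-126)
Class A, default mask 255.0.0.0 (/8)


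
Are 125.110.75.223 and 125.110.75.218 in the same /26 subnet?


Mask: 255.255.255.192
125.110.75.223 AND mask = 125.110.75.192
125.110.75.218 AND mask = 125.110.75.192
Yes, same subnet (125.110.75.192)


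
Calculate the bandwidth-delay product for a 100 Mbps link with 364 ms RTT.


BDP = bandwidth * RTT
= 100 Mbps * 364 ms
= 100 * 1e6 * 364 / 1000 bits
= 36400000 bits
= 4550000 bytes
= 4443.3594 KB
BDP = 36400000 bits (4550000 bytes)


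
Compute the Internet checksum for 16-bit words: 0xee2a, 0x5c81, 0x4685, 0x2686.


Sum all words (with carry folding):
+ 0xee2a = 0xee2a
+ 0x5c81 = 0x4aac
+ 0x4685 = 0x9131
+ 0x2686 = 0xb7b7
One's complement: ~0xb7b7
Checksum = 0x4848


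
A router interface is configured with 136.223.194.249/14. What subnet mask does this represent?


/14 means 14 network bits, 18 host bits
Binary: 11111111111111000000000000000000
Mask: 255.252.0.0


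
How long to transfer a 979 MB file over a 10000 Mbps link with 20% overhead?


Effective throughput = 10000 * (1 - 20/100) = 8000 Mbps
File size in Mb = 979 * 8 = 7832 Mb
Time = 7832 / 8000
Time = 0.979 seconds


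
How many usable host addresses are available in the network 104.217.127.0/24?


Host bits = 32 - 24 = 8
Total addresses = 2^8 = 256
Usable = total - 2 (network and broadcast)
Usable hosts: 254


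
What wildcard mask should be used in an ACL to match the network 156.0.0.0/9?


Subnet mask: 255.128.0.0
Wildcard = 255.255.255.255 - subnet mask
255 - 255 = 0
255 - 128 = 127
255 - 0 = 255
255 - 0 = 255
Wildcard: 0.127.255.255


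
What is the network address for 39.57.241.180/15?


IP:   00100111.00111001.11110001.10110100
Mask: 11111111.11111110.00000000.00000000
AND operation:
Net:  00100111.00111000.00000000.00000000
Network: 39.56.0.0/15


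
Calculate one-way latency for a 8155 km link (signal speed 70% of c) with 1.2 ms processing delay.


Speed = 0.7 * 3e5 km/s = 210000 km/s
Propagation delay = 8155 / 210000 = 0.0388 s = 38.8333 ms
Processing delay = 1.2 ms
Total one-way latency = 40.0333 ms


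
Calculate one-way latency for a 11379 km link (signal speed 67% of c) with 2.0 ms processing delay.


Speed = 0.67 * 3e5 km/s = 201000 km/s
Propagation delay = 11379 / 201000 = 0.0566 s = 56.6119 ms
Processing delay = 2.0 ms
Total one-way latency = 58.6119 ms


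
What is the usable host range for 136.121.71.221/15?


Network: 136.120.0.0
Broadcast: 136.121.255.255
First usable = network + 1
Last usable = broadcast - 1
Range: 136.120.0.1 to 136.121.255.254


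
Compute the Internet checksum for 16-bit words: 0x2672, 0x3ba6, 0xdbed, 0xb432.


Sum all words (with carry folding):
+ 0x2672 = 0x2672
+ 0x3ba6 = 0x6218
+ 0xdbed = 0x3e06
+ 0xb432 = 0xf238
One's complement: ~0xf238
Checksum = 0x0dc7


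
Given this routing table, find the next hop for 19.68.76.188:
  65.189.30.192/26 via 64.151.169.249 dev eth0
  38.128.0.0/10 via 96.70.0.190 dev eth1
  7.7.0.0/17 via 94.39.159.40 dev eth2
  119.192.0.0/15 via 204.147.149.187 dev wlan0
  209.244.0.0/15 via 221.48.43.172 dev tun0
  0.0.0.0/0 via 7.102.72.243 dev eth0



Longest prefix match for 19.68.76.188:
  /26 65.189.30.192: no
  /10 38.128.0.0: no
  /17 7.7.0.0: no
  /15 119.192.0.0: no
  /15 209.244.0.0: no
  /0 0.0.0.0: MATCH
Selected: next-hop 7.102.72.243 via eth0 (matched /0)


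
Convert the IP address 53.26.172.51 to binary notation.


53 = 00110101
26 = 00011010
172 = 10101100
51 = 00110011
Binary: 00110101.00011010.10101100.00110011


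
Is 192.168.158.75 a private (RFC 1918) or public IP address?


RFC 1918 private ranges:
  10.0.0.0/8 (10.0.0.0 - 10.255.255.255)
  172.16.0.0/12 (172.16.0.0 - 172.31.255.255)
  192.168.0.0/16 (192.168.0.0 - 192.168.255.255)
Private (in 192.168.0.0/16)


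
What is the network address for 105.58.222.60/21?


IP:   01101001.00111010.11011110.00111100
Mask: 11111111.11111111.11111000.00000000
AND operation:
Net:  01101001.00111010.11011000.00000000
Network: 105.58.216.0/21


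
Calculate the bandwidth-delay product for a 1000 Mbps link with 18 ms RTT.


BDP = bandwidth * RTT
= 1000 Mbps * 18 ms
= 1000 * 1e6 * 18 / 1000 bits
= 18000000 bits
= 2250000 bytes
= 2197.2656 KB
BDP = 18000000 bits (2250000 bytes)


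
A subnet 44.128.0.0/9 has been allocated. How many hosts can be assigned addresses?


Host bits = 32 - 9 = 23
Total addresses = 2^23 = 8388608
Usable = total - 2 (network and broadcast)
Usable hosts: 8388606


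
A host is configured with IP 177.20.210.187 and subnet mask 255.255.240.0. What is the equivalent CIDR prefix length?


Binary: 11111111.11111111.11110000.00000000
Count leading 1s
Prefix: /20


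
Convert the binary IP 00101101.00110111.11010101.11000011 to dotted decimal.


00101101 = 45
00110111 = 55
11010101 = 213
11000011 = 195
IP: 45.55.213.195


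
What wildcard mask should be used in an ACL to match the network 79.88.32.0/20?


Subnet mask: 255.255.240.0
Wildcard = 255.255.255.255 - subnet mask
255 - 255 = 0
255 - 255 = 0
255 - 240 = 15
255 - 0 = 255
Wildcard: 0.0.15.255


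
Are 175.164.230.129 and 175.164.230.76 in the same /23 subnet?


Mask: 255.255.254.0
175.164.230.129 AND mask = 175.164.230.0
175.164.230.76 AND mask = 175.164.230.0
Yes, same subnet (175.164.230.0)


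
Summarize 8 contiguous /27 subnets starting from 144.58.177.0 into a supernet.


Original prefix: /27
Number of subnets: 8 = 2^3
New prefix = 27 - 3 = 24
Supernet: 144.58.177.0/24


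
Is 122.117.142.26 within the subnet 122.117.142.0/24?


Subnet network: 122.117.142.0
Test IP AND mask: 122.117.142.0
Yes, 122.117.142.26 is in 122.117.142.0/24


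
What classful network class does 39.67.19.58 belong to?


First octet: 39
Binary: 00100111
0xxxxxxx -> Class A (1-126)
Class A, default mask 255.0.0.0 (/8)


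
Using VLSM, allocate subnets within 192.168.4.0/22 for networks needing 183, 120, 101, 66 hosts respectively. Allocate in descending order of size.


183 hosts -> /24 (254 usable): 192.168.4.0/24
120 hosts -> /25 (126 usable): 192.168.5.0/25
101 hosts -> /25 (126 usable): 192.168.5.128/25
66 hosts -> /25 (126 usable): 192.168.6.0/25
Allocation: 192.168.4.0/24 (183 hosts, 254 usable); 192.168.5.0/25 (120 hosts, 126 usable); 192.168.5.128/25 (101 hosts, 126 usable); 192.168.6.0/25 (66 hosts, 126 usable)


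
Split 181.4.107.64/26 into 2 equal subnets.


New prefix = 26 + 1 = 27
Each subnet has 32 addresses
  181.4.107.64/27
  181.4.107.96/27
Subnets: 181.4.107.64/27, 181.4.107.96/27


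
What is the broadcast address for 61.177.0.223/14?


Network: 61.176.0.0/14
Host bits = 18
Set all host bits to 1:
Broadcast: 61.179.255.255


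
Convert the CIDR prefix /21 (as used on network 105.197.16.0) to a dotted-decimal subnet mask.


/21 means 21 network bits, 11 host bits
Binary: 11111111111111111111100000000000
Mask: 255.255.248.0


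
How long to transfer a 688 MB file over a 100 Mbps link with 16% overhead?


Effective throughput = 100 * (1 - 16/100) = 84 Mbps
File size in Mb = 688 * 8 = 5504 Mb
Time = 5504 / 84
Time = 65.5238 seconds


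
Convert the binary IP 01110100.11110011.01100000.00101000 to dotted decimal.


01110100 = 116
11110011 = 243
01100000 = 96
00101000 = 40
IP: 116.243.96.40


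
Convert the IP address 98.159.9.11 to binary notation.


98 = 01100010
159 = 10011111
9 = 00001001
11 = 00001011
Binary: 01100010.10011111.00001001.00001011


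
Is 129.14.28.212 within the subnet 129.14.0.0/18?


Subnet network: 129.14.0.0
Test IP AND mask: 129.14.0.0
Yes, 129.14.28.212 is in 129.14.0.0/18


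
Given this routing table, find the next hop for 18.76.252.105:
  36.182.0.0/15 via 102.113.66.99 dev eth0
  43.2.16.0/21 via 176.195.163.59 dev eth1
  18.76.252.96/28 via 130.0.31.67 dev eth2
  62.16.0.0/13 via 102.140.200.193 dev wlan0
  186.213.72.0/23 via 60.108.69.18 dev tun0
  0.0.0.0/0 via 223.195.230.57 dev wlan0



Longest prefix match for 18.76.252.105:
  /15 36.182.0.0: no
  /21 43.2.16.0: no
  /28 18.76.252.96: MATCH
  /13 62.16.0.0: no
  /23 186.213.72.0: no
  /0 0.0.0.0: MATCH
Selected: next-hop 130.0.31.67 via eth2 (matched /28)


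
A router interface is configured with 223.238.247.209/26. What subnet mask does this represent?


/26 means 26 network bits, 6 host bits
Binary: 11111111111111111111111111000000
Mask: 255.255.255.192


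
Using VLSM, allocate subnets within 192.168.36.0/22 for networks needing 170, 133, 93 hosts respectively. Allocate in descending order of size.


170 hosts -> /24 (254 usable): 192.168.36.0/24
133 hosts -> /24 (254 usable): 192.168.37.0/24
93 hosts -> /25 (126 usable): 192.168.38.0/25
Allocation: 192.168.36.0/24 (170 hosts, 254 usable); 192.168.37.0/24 (133 hosts, 254 usable); 192.168.38.0/25 (93 hosts, 126 usable)


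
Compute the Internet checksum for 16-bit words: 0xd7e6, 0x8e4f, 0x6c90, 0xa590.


Sum all words (with carry folding):
+ 0xd7e6 = 0xd7e6
+ 0x8e4f = 0x6636
+ 0x6c90 = 0xd2c6
+ 0xa590 = 0x7857
One's complement: ~0x7857
Checksum = 0x87a8


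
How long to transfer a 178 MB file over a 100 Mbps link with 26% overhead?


Effective throughput = 100 * (1 - 26/100) = 74 Mbps
File size in Mb = 178 * 8 = 1424 Mb
Time = 1424 / 74
Time = 19.2432 seconds


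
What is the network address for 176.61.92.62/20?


IP:   10110000.00111101.01011100.00111110
Mask: 11111111.11111111.11110000.00000000
AND operation:
Net:  10110000.00111101.01010000.00000000
Network: 176.61.80.0/20


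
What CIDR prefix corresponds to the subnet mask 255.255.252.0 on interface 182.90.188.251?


Binary: 11111111.11111111.11111100.00000000
Count leading 1s
Prefix: /22


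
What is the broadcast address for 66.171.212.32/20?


Network: 66.171.208.0/20
Host bits = 12
Set all host bits to 1:
Broadcast: 66.171.223.255


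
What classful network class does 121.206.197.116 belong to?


First octet: 121
Binary: 01111001
0xxxxxxx -> Class A (1-126)
Class A, default mask 255.0.0.0 (/8)


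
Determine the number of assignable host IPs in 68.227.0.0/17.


Host bits = 32 - 17 = 15
Total addresses = 2^15 = 32768
Usable = total - 2 (network and broadcast)
Usable hosts: 32766


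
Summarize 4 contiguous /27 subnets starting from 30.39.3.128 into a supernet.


Original prefix: /27
Number of subnets: 4 = 2^2
New prefix = 27 - 2 = 25
Supernet: 30.39.3.128/25


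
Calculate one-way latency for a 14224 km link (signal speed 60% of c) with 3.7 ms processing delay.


Speed = 0.6 * 3e5 km/s = 180000 km/s
Propagation delay = 14224 / 180000 = 0.079 s = 79.0222 ms
Processing delay = 3.7 ms
Total one-way latency = 82.7222 ms


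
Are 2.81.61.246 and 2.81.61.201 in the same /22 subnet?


Mask: 255.255.252.0
2.81.61.246 AND mask = 2.81.60.0
2.81.61.201 AND mask = 2.81.60.0
Yes, same subnet (2.81.60.0)


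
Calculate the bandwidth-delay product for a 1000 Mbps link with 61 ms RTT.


BDP = bandwidth * RTT
= 1000 Mbps * 61 ms
= 1000 * 1e6 * 61 / 1000 bits
= 61000000 bits
= 7625000 bytes
= 7446.2891 KB
BDP = 61000000 bits (7625000 bytes)


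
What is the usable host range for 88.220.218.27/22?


Network: 88.220.216.0
Broadcast: 88.220.219.255
First usable = network + 1
Last usable = broadcast - 1
Range: 88.220.216.1 to 88.220.219.254


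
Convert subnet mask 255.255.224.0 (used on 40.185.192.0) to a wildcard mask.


Subnet mask: 255.255.224.0
Wildcard = 255.255.255.255 - subnet mask
255 - 255 = 0
255 - 255 = 0
255 - 224 = 31
255 - 0 = 255
Wildcard: 0.0.31.255


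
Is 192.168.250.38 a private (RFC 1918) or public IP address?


RFC 1918 private ranges:
  10.0.0.0/8 (10.0.0.0 - 10.255.255.255)
  172.16.0.0/12 (172.16.0.0 - 172.31.255.255)
  192.168.0.0/16 (192.168.0.0 - 192.168.255.255)
Private (in 192.168.0.0/16)


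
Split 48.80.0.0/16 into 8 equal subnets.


New prefix = 16 + 3 = 19
Each subnet has 8192 addresses
  48.80.0.0/19
  48.80.32.0/19
  48.80.64.0/19
  48.80.96.0/19
  48.80.128.0/19
  48.80.160.0/19
  48.80.192.0/19
  48.80.224.0/19
Subnets: 48.80.0.0/19, 48.80.32.0/19, 48.80.64.0/19, 48.80.96.0/19, 48.80.128.0/19, 48.80.160.0/19, 48.80.192.0/19, 48.80.224.0/19


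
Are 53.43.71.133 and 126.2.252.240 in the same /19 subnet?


Mask: 255.255.224.0
53.43.71.133 AND mask = 53.43.64.0
126.2.252.240 AND mask = 126.2.224.0
No, different subnets (53.43.64.0 vs 126.2.224.0)


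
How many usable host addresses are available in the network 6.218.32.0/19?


Host bits = 32 - 19 = 13
Total addresses = 2^13 = 8192
Usable = total - 2 (network and broadcast)
Usable hosts: 8190


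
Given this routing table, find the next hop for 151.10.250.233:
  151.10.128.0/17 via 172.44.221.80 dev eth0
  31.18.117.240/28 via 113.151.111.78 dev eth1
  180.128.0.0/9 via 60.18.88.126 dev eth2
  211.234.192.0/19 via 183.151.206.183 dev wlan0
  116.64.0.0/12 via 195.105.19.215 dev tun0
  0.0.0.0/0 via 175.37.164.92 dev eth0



Longest prefix match for 151.10.250.233:
  /17 151.10.128.0: MATCH
  /28 31.18.117.240: no
  /9 180.128.0.0: no
  /19 211.234.192.0: no
  /12 116.64.0.0: no
  /0 0.0.0.0: MATCH
Selected: next-hop 172.44.221.80 via eth0 (matched /17)


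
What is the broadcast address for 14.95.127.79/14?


Network: 14.92.0.0/14
Host bits = 18
Set all host bits to 1:
Broadcast: 14.95.255.255


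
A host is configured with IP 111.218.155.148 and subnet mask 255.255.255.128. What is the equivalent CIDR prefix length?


Binary: 11111111.11111111.11111111.10000000
Count leading 1s
Prefix: /25


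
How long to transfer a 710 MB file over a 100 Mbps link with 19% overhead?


Effective throughput = 100 * (1 - 19/100) = 81 Mbps
File size in Mb = 710 * 8 = 5680 Mb
Time = 5680 / 81
Time = 70.1235 seconds


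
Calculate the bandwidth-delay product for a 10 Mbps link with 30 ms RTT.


BDP = bandwidth * RTT
= 10 Mbps * 30 ms
= 10 * 1e6 * 30 / 1000 bits
= 300000 bits
= 37500 bytes
= 36.6211 KB
BDP = 300000 bits (37500 bytes)
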